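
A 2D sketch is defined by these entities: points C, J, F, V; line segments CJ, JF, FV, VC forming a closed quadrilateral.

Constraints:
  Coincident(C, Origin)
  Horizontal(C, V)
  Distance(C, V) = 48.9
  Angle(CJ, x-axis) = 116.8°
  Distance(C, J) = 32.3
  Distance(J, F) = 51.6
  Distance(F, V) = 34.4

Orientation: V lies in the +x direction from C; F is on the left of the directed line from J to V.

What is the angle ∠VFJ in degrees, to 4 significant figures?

106.6°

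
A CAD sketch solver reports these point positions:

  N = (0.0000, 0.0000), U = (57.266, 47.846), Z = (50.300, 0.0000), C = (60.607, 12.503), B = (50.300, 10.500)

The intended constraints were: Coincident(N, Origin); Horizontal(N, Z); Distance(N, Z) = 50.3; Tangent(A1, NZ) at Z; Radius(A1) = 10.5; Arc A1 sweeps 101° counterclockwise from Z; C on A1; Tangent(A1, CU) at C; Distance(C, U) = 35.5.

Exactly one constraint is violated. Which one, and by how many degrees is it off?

Tangent(A1, CU) at C — off by 5.60°.

N = (0.00, 0.00) ✓; N.y = 0.00, Z.y = 0.00 ✓; |NZ| = 50.30 ✓; ∠(BZ, ZN) = 90.00° ✓; |BZ| = 10.50 ✓; bearing(B→C) − bearing(B→Z) = 101.0° ✓; |BC| = 10.50 ✓; ∠(BC, CU) = 95.60° ✗; |CU| = 35.50 ✓.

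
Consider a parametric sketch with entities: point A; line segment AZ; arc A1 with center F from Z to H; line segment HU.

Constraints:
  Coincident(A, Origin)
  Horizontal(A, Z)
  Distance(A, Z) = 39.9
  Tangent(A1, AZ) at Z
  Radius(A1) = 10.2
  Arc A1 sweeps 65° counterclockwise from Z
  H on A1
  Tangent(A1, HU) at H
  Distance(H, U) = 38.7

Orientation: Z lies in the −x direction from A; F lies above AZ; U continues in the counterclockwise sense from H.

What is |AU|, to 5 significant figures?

43.388

A is at the origin; AZ is horizontal with |AZ| = 39.9 and Z on the −x side, so Z = (-39.900, 0.0000). Since A1 is tangent to AZ there, FZ ⟂ AZ, so F = Z + (0, 10.2) = (-39.900, 10.200). On A1, Z sits at bearing -90° from F; a 65° counterclockwise sweep puts H at bearing -25°, so H = F + 10.2·(cos -25°, sin -25°) = (-30.656, 5.8893). The tangent condition forces FH to be normal to HU, so HU runs along (−sin -25°, cos -25°); with |HU| = 38.7, U = (-14.300, 40.963). Then |AU| = |U − A| = 43.388.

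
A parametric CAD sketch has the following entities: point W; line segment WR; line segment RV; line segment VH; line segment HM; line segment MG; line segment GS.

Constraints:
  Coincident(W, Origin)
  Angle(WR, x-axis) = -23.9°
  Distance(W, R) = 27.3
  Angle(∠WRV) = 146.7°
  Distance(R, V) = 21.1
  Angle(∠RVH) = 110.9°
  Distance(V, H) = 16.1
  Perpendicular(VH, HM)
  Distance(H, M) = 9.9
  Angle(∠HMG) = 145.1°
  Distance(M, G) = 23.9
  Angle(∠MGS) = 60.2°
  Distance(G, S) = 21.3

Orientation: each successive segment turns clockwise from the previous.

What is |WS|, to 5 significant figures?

36.476

∠HMG = 145.1° gives MG at 108.80° from the x-axis; with |MG| = 23.9, G = (11.177, -13.286). ∠MGS = 60.2° gives GS at -11.000° from the x-axis; with |GS| = 21.3, S = (32.086, -17.350). Then |WS| = |S − W| = 36.476.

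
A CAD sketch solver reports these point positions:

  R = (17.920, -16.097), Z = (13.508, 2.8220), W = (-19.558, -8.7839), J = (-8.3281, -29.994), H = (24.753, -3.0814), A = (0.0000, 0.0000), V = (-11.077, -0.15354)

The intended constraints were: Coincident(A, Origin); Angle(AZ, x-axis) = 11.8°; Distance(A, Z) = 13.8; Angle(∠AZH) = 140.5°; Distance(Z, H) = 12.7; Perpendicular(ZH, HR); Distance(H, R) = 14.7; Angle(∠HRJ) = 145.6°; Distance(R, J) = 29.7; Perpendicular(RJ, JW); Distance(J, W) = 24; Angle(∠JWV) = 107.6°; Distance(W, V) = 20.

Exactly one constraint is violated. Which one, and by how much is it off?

Distance(W, V) = 20 — off by 7.90.

A = (0.00, 0.00) ✓; AZ at 11.80° ✓; |AZ| = 13.80 ✓; ∠AZH = 140.5° ✓; |ZH| = 12.70 ✓; ∠(ZH, HR) = 90.00° ✓; |HR| = 14.70 ✓; ∠HRJ = 145.6° ✓; |RJ| = 29.70 ✓; ∠(RJ, JW) = 90.00° ✓; |JW| = 24.00 ✓; ∠JWV = 107.6° ✓; |WV| = 12.10 ✗.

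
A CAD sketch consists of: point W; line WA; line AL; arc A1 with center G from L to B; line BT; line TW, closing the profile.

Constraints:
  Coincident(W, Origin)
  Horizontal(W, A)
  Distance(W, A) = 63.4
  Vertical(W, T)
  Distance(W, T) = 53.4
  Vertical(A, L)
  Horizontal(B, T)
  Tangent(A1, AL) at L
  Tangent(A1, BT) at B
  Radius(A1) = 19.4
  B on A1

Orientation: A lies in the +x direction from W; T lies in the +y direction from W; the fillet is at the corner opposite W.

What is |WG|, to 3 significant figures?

55.6

W is at the origin; WA is horizontal with |WA| = 63.4 and A on the +x side, so A = (63.4, 0.00). W and T share the same x with |WT| = 53.4 and T on the +y side, so T = (0.00, 53.4). The virtual corner opposite W is at (63.4, 53.4). Since A1 is tangent to AL there, GL ⟂ AL and since A1 is tangent to BT there, GB ⟂ BT, with radius 19.4, so the center G sits 19.4 in from both sides at G = (44.0, 34.0). Then |WG| = |G − W| = 55.6.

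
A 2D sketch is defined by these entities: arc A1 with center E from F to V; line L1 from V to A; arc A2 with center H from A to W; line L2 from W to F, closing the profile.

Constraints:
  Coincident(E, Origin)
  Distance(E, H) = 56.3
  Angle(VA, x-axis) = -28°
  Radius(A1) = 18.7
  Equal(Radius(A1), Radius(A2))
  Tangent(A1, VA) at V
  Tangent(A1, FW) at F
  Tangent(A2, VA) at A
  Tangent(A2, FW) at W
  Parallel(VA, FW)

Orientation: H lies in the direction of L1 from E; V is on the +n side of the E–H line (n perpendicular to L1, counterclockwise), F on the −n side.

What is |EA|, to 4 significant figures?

59.32

The slot axis is L1's direction at -28.0°, so u = (cos -28.0°, sin -28.0°) = (0.8829, -0.4695) and n = (−sin -28.0°, cos -28.0°) = (0.4695, 0.8829). E is at the origin and H lies 56.3 along u from E, so H = 56.3·u = (49.71, -26.43). Tangency of A1 to both parallel lines with radius 18.7 puts V and F at E ± 18.7·n: V = (8.779, 16.51), F = (-8.779, -16.51). Equal radii place A and W the same way about H: A = H + 18.7·n = (58.49, -9.920), W = H − 18.7·n = (40.93, -42.94). Then |EA| = |A − E| = 59.32.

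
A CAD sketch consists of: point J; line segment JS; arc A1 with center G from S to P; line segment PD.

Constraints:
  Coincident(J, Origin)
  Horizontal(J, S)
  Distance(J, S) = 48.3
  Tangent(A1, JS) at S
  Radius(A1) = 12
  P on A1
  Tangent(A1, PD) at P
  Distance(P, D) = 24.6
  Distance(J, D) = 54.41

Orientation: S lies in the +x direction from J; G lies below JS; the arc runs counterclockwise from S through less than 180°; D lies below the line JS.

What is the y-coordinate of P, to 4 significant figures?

-13.35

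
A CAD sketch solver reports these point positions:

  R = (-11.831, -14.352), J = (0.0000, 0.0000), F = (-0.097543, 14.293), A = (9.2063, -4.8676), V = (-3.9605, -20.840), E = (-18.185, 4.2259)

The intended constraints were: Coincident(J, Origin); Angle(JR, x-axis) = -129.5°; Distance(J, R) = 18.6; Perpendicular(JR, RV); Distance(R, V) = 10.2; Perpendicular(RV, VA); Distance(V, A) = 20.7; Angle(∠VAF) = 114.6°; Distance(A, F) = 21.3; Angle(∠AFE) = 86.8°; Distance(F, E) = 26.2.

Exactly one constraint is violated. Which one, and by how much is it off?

Distance(F, E) = 26.2 — off by 5.50.

J = (0.00, 0.00) ✓; JR at -129.5° ✓; |JR| = 18.60 ✓; ∠(JR, RV) = 90.00° ✓; |RV| = 10.20 ✓; ∠(RV, VA) = 90.00° ✓; |VA| = 20.70 ✓; ∠VAF = 114.6° ✓; |AF| = 21.30 ✓; ∠AFE = 86.80° ✓; |FE| = 20.70 ✗.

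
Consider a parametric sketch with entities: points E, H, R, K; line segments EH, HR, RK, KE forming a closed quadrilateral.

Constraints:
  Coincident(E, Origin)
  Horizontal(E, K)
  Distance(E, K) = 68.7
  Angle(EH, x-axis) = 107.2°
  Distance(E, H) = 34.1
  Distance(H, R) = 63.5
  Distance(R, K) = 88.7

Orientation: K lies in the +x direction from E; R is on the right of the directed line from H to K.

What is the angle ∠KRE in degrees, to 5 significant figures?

44.484°

E is at the origin; E and K share the same y with |EK| = 68.7 and K in +x, so K = (68.7, 0). EH runs at 107.2° with |EH| = 34.1, so H = (-10.084, 32.575). R is determined by |HR| = 63.5 and |RK| = 88.7 together: it lies at the intersection of circle(H, 63.5) and circle(K, 88.7). With |HK| = 85.253, the foot of the radical line on HK is 20.132 from H and the perpendicular offset is √(63.5² − 20.132²) = 60.224. Taking the right-of-HK solution: R = (-14.491, -30.772).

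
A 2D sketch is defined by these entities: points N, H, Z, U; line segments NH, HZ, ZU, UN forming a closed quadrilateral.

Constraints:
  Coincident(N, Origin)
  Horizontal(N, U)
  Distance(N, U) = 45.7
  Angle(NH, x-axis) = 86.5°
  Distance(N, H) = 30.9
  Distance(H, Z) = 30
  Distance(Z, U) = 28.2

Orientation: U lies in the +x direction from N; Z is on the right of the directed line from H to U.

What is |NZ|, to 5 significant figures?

18.897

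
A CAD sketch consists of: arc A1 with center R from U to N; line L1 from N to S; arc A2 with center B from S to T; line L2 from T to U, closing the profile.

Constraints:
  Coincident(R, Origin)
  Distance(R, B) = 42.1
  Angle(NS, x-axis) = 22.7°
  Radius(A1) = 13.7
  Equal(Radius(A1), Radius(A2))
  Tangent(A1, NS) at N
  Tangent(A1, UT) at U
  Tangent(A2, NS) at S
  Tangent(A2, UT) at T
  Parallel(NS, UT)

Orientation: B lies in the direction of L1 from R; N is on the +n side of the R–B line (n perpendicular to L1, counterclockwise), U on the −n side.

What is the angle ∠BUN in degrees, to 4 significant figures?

71.97°

R is at the origin and B lies 42.1 along u from R, so B = 42.1·u = (38.84, 16.25). Tangency of A1 to both parallel lines with radius 13.7 puts N and U at R ± 13.7·n: N = (-5.287, 12.64), U = (5.287, -12.64). Then cos ∠BUN = UB·UN / (|UB||UN|), giving 71.97°.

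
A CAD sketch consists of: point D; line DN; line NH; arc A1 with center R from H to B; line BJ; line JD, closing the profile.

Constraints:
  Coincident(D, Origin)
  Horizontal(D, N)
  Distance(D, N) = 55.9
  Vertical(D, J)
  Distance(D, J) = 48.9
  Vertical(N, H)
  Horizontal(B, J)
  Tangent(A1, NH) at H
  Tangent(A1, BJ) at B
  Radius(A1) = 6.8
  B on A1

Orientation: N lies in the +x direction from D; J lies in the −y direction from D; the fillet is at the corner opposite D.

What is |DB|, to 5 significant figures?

69.297

D is at the origin; DN is horizontal with |DN| = 55.9 and N on the +x side, so N = (55.900, 0.0000). DJ is vertical with |DJ| = 48.9 and J on the −y side, so J = (0.0000, -48.900). The virtual corner opposite D is at (55.900, -48.900). Tangency of A1 to NH means the radius RH is perpendicular to NH and the tangent condition forces RB to be normal to BJ, with radius 6.8, so the center R sits 6.8 in from both sides at R = (49.100, -42.100). That places the tangent points at H = (55.900, -42.100) on NH and B = (49.100, -48.900) on BJ. Then |DB| = |B − D| = 69.297.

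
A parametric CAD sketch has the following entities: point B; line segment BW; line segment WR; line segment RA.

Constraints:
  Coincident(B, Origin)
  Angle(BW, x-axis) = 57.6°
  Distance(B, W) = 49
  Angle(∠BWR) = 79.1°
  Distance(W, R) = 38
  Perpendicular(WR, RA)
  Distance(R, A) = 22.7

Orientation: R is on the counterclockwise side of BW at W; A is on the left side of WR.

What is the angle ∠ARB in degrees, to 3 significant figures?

30.8°

B is at the origin; BW runs at 57.6° with length 49.0, so W = 49.0·(cos 57.6°, sin 57.6°) = (26.3, 41.4). ∠BWR = 79.1°, so WR runs at 57.6° + (180° − 79.1°) = 158° from the x-axis; with |WR| = 38.0, R = W + 38.0·(cos 158°, sin 158°) = (-9.10, 55.3). WR ⟂ RA; with |RA| = 22.7 on the left of WR, A = R + 22.7·(-0.367, -0.930) = (-17.4, 34.2). Then cos ∠ARB = RA·RB / (|RA||RB|), giving 30.8°.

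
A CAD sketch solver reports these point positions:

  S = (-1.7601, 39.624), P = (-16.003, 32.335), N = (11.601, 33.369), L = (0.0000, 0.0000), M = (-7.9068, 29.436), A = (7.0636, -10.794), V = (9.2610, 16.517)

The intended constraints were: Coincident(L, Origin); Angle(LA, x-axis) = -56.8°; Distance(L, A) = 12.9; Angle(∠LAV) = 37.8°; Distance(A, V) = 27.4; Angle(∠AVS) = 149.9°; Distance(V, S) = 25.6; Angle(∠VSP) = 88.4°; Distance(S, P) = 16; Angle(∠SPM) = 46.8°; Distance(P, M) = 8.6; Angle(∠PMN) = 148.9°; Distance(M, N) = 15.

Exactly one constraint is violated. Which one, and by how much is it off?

Distance(M, N) = 15 — off by 4.90.

L = (0.00, 0.00) ✓; LA at -56.80° ✓; |LA| = 12.90 ✓; ∠LAV = 37.80° ✓; |AV| = 27.40 ✓; ∠AVS = 149.9° ✓; |VS| = 25.60 ✓; ∠VSP = 88.40° ✓; |SP| = 16.00 ✓; ∠SPM = 46.80° ✓; |PM| = 8.600 ✓; ∠PMN = 148.9° ✓; |MN| = 19.90 ✗.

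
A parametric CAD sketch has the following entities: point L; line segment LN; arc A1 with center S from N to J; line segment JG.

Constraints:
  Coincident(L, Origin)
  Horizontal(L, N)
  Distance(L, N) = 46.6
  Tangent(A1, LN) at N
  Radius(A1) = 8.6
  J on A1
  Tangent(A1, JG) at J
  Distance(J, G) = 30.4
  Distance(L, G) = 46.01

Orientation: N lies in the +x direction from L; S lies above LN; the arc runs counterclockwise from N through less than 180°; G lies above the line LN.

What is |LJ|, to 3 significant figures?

54.4

L is at the origin; L and N share the same y with |LN| = 46.6 and N on the +x side, so N = (46.6, 0.00). A1 meets LN tangentially, so SN is at right angles to LN, so S = N + (0, 8.6) = (46.6, 8.60). Since SJ ⟂ JG (tangency), |SG| = √(8.6² + 30.4²) = 31.6 regardless of where J sits on A1. So G lies on both circle(L, 46.01) and circle(S, 31.6); the above-LN intersection is G = (29.6, 35.2). J is the foot of the tangent from G: J = (52.3, 15.0).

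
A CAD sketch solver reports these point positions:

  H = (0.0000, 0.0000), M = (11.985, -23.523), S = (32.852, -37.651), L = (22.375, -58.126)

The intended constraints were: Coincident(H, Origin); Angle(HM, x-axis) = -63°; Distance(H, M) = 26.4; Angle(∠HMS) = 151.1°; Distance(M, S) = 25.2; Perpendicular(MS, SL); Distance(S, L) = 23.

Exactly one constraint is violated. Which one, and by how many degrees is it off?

Perpendicular(MS, SL) — off by 7.00°.

H = (0.00, 0.00) ✓; HM at -63.00° ✓; |HM| = 26.40 ✓; ∠HMS = 151.1° ✓; |MS| = 25.20 ✓; ∠(MS, SL) = 83.00° ✗; |SL| = 23.00 ✓.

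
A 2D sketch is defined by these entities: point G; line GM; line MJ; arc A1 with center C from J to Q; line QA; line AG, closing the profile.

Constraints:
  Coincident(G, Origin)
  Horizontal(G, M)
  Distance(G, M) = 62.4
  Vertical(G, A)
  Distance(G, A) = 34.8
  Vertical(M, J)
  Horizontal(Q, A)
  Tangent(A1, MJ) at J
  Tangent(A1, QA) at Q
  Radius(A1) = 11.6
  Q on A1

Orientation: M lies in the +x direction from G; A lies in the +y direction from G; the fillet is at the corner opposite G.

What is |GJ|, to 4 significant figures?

66.57

The virtual corner opposite G is at (62.40, 34.80). A1 meets MJ tangentially, so CJ is at right angles to MJ and tangency of A1 to QA means the radius CQ is perpendicular to QA, with radius 11.6, so the center C sits 11.6 in from both sides at C = (50.80, 23.20). That places the tangent points at J = (62.40, 23.20) on MJ and Q = (50.80, 34.80) on QA. Then |GJ| = |J − G| = 66.57.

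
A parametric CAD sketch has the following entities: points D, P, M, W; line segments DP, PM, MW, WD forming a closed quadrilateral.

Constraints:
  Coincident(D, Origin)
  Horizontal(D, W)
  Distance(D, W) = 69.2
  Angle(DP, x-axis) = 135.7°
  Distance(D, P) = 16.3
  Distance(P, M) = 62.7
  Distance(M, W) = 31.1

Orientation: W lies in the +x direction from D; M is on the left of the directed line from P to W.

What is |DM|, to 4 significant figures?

55.30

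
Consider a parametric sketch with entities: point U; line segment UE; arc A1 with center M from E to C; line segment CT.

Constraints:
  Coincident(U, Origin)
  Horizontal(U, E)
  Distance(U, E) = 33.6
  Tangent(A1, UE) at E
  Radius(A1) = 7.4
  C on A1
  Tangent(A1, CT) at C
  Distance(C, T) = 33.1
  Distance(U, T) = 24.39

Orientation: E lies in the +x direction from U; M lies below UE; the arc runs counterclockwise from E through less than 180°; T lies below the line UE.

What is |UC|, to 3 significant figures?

28.7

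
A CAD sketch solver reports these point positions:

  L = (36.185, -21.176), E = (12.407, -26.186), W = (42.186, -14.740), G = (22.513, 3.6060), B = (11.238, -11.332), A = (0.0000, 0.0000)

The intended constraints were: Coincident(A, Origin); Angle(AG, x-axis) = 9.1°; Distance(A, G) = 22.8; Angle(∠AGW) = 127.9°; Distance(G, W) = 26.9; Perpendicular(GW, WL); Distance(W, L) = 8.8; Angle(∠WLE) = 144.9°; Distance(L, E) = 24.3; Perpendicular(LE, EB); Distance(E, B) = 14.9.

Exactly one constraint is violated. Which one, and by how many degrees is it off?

Perpendicular(LE, EB) — off by 7.40°.

A = (0.00, 0.00) ✓; AG at 9.100° ✓; |AG| = 22.80 ✓; ∠AGW = 127.9° ✓; |GW| = 26.90 ✓; ∠(GW, WL) = 90.00° ✓; |WL| = 8.800 ✓; ∠WLE = 144.9° ✓; |LE| = 24.30 ✓; ∠(LE, EB) = 97.40° ✗; |EB| = 14.90 ✓.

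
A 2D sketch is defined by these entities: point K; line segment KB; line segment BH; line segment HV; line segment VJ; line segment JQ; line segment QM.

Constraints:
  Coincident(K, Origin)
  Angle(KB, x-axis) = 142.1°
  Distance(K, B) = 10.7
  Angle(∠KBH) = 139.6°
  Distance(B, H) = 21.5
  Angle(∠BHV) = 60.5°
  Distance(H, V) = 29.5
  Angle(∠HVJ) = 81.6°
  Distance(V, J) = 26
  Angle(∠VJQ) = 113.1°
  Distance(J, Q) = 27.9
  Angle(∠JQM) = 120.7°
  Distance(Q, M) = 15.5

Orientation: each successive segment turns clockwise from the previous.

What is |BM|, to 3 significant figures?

23.1

∠VJQ = 113.1° gives JQ at 177° from the x-axis; with |JQ| = 27.9, Q = (-24.1, -3.21). ∠JQM = 120.7° gives QM at 118° from the x-axis; with |QM| = 15.5, M = (-31.2, 10.5). Then |BM| = |M − B| = 23.1.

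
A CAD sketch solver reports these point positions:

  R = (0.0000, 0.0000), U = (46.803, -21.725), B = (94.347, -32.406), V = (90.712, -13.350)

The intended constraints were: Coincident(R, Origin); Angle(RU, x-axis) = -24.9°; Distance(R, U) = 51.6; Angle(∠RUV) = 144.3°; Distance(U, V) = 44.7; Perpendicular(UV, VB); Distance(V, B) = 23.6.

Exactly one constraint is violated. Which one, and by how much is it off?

Distance(V, B) = 23.6 — off by 4.20.

R = (0.00, 0.00) ✓; RU at -24.90° ✓; |RU| = 51.60 ✓; ∠RUV = 144.3° ✓; |UV| = 44.70 ✓; ∠(UV, VB) = 90.00° ✓; |VB| = 19.40 ✗.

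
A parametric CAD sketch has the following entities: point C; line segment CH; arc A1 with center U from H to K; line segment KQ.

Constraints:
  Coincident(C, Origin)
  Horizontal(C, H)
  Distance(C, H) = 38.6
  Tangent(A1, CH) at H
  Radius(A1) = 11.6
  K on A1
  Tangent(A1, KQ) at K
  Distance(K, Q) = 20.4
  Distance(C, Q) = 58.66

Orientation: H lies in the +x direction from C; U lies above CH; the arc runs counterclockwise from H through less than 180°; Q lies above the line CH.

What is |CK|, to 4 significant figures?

51.70

C is at the origin; CH is horizontal with |CH| = 38.6 and H on the +x side, so H = (38.60, 0.000). Since A1 is tangent to CH there, UH ⟂ CH, so U = H + (0, 11.6) = (38.60, 11.60). Since UK ⟂ KQ (tangency), |UQ| = √(11.6² + 20.4²) = 23.47 regardless of where K sits on A1. So Q lies on both circle(C, 58.66) and circle(U, 23.47); the above-CH intersection is Q = (48.62, 32.82). K is the foot of the tangent from Q: K = (50.17, 12.48).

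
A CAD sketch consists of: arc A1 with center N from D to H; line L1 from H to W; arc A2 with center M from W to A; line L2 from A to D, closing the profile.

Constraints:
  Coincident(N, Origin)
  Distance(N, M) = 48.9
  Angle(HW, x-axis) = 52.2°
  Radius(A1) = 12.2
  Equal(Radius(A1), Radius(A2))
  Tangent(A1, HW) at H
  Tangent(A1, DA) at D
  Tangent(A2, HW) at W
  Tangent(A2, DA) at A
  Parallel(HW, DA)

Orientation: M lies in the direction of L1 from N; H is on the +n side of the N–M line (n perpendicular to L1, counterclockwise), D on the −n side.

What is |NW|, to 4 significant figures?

50.40

The slot axis is L1's direction at 52.2°, so u = (cos 52.2°, sin 52.2°) = (0.6129, 0.7902) and n = (−sin 52.2°, cos 52.2°) = (-0.7902, 0.6129). N is at the origin and M lies 48.9 along u from N, so M = 48.9·u = (29.97, 38.64). Tangency of A1 to both parallel lines with radius 12.2 puts H and D at N ± 12.2·n: H = (-9.640, 7.477), D = (9.640, -7.477). Equal radii place W and A the same way about M: W = M + 12.2·n = (20.33, 46.12), A = M − 12.2·n = (39.61, 31.16). Then |NW| = |W − N| = 50.40.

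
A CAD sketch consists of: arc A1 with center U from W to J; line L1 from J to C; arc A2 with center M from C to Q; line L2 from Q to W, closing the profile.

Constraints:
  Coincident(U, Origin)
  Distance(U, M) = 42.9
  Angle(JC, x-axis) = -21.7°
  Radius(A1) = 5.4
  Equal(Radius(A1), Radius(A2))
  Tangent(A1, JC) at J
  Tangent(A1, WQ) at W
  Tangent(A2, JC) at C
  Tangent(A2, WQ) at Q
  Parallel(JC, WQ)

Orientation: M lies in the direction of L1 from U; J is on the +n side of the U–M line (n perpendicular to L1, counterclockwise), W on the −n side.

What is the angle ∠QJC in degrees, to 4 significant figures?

14.13°

The slot axis is L1's direction at -21.7°, so u = (cos -21.7°, sin -21.7°) = (0.9291, -0.3697) and n = (−sin -21.7°, cos -21.7°) = (0.3697, 0.9291). U is at the origin and M lies 42.9 along u from U, so M = 42.9·u = (39.86, -15.86). Tangency of A1 to both parallel lines with radius 5.4 puts J and W at U ± 5.4·n: J = (1.997, 5.017), W = (-1.997, -5.017). Equal radii place C and Q the same way about M: C = M + 5.4·n = (41.86, -10.84), Q = M − 5.4·n = (37.86, -20.88). Then cos ∠QJC = JQ·JC / (|JQ||JC|), giving 14.13°.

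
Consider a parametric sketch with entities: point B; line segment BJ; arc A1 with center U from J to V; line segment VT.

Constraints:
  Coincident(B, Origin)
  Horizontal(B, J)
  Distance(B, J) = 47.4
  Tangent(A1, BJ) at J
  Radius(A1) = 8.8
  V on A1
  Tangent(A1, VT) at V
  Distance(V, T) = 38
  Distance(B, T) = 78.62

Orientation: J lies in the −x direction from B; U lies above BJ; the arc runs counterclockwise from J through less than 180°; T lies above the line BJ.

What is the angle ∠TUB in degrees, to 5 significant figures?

128.39°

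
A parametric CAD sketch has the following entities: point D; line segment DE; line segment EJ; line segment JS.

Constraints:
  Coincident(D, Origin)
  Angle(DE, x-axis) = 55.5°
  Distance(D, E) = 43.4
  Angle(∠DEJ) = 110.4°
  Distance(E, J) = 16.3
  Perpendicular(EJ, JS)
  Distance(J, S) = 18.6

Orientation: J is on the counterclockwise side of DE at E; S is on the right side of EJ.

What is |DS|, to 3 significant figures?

67.1

D is at the origin; DE runs at 55.5° with length 43.4, so E = 43.4·(cos 55.5°, sin 55.5°) = (24.6, 35.8). ∠DEJ = 110.4°, so EJ runs at 55.5° + (180° − 110.4°) = 125° from the x-axis; with |EJ| = 16.3, J = E + 16.3·(cos 125°, sin 125°) = (15.2, 49.1). EJ ⟂ JS; with |JS| = 18.6 on the right of EJ, S = J + 18.6·(0.818, 0.575) = (30.4, 59.8). Then |DS| = |S − D| = 67.1.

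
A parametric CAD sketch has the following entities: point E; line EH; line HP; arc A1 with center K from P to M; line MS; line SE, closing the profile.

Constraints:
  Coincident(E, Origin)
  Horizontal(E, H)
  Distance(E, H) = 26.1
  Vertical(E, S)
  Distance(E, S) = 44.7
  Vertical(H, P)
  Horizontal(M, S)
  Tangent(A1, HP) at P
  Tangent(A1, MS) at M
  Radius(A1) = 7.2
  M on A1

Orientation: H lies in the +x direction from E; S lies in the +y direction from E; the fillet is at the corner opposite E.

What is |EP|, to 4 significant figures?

45.69

E is at the origin; EH is horizontal with |EH| = 26.1 and H on the +x side, so H = (26.10, 0.000). ES is vertical with |ES| = 44.7 and S on the +y side, so S = (0.000, 44.70). The virtual corner opposite E is at (26.10, 44.70). A1 meets HP tangentially, so KP is at right angles to HP and A1 meets MS tangentially, so KM is at right angles to MS, with radius 7.2, so the center K sits 7.2 in from both sides at K = (18.90, 37.50). That places the tangent points at P = (26.10, 37.50) on HP and M = (18.90, 44.70) on MS. Then |EP| = |P − E| = 45.69.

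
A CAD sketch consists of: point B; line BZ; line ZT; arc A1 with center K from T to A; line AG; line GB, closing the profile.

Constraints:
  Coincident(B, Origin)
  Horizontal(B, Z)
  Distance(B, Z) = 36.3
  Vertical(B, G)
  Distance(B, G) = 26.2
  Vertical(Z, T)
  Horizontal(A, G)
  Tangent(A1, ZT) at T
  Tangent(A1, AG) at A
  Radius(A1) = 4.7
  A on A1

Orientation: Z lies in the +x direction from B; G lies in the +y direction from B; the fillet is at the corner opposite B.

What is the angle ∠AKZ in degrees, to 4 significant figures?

167.7°

The virtual corner opposite B is at (36.30, 26.20). Tangency of A1 to ZT means the radius KT is perpendicular to ZT and tangency of A1 to AG means the radius KA is perpendicular to AG, with radius 4.7, so the center K sits 4.7 in from both sides at K = (31.60, 21.50). That places the tangent points at T = (36.30, 21.50) on ZT and A = (31.60, 26.20) on AG. Then cos ∠AKZ = KA·KZ / (|KA||KZ|), giving 167.7°.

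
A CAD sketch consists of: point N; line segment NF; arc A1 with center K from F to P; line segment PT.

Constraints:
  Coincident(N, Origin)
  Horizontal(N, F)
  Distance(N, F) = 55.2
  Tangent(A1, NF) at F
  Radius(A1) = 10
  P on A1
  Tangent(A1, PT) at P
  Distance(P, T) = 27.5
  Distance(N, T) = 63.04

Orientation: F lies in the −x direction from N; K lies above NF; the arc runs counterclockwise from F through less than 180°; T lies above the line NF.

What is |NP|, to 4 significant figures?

46.79

Checks: ∠(KF, FN) = 90.00° ✓; |KP| = 10.00 ✓; ∠(KP, PT) = 90.00° ✓; |PT| = 27.50 ✓; |NT| = 63.04 ✓.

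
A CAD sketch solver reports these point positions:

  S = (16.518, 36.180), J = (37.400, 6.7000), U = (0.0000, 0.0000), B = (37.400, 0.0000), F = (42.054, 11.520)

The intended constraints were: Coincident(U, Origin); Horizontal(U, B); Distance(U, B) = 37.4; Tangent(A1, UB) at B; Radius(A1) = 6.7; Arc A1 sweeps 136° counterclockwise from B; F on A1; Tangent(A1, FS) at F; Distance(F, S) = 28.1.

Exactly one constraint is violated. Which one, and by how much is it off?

Distance(F, S) = 28.1 — off by 7.40.

U = (0.00, 0.00) ✓; U.y = 0.00, B.y = 0.00 ✓; |UB| = 37.40 ✓; ∠(JB, BU) = 90.00° ✓; |JB| = 6.700 ✓; bearing(J→F) − bearing(J→B) = 136.0° ✓; |JF| = 6.700 ✓; ∠(JF, FS) = 90.00° ✓; |FS| = 35.50 ✗.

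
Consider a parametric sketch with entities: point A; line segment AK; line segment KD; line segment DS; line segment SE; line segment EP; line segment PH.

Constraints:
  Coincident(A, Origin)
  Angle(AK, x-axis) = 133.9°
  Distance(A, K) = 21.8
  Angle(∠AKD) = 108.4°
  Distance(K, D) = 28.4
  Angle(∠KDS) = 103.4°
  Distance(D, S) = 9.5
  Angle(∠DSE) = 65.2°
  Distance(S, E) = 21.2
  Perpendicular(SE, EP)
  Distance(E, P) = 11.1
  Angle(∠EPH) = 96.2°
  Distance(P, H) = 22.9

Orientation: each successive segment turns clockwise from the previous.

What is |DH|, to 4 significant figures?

7.437

A is at the origin; AK runs at 133.9° with length 21.8, so K = (-15.12, 15.71). ∠AKD = 108.4° gives KD at 62.30° from the x-axis; with |KD| = 28.4, D = (-1.915, 40.85). ∠KDS = 103.4° gives DS at -14.30° from the x-axis; with |DS| = 9.5, S = (7.291, 38.51). ∠DSE = 65.2° gives SE at -129.1° from the x-axis; with |SE| = 21.2, E = (-6.079, 22.05). The perpendicularity gives EP at right angles to SE, so EP runs at 140.9°; with |EP| = 11.1, P = (-14.69, 29.06). ∠EPH = 96.2° gives PH at 57.10° from the x-axis; with |PH| = 22.9, H = (-2.255, 48.28). Then |DH| = |H − D| = 7.437.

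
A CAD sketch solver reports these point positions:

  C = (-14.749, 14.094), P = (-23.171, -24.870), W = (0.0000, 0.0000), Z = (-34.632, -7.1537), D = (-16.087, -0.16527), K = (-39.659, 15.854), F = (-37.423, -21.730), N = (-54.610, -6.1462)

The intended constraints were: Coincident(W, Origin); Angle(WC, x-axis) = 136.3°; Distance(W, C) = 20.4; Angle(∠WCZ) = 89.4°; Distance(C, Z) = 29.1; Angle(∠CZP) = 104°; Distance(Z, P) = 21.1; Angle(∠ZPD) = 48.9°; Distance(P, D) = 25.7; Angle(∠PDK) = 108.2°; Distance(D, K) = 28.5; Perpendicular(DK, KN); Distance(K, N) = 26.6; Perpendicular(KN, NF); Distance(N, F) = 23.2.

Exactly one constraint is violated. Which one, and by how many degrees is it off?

Perpendicular(KN, NF) — off by 8.00°.

W = (0.00, 0.00) ✓; WC at 136.3° ✓; |WC| = 20.40 ✓; ∠WCZ = 89.40° ✓; |CZ| = 29.10 ✓; ∠CZP = 104.0° ✓; |ZP| = 21.10 ✓; ∠ZPD = 48.90° ✓; |PD| = 25.70 ✓; ∠PDK = 108.2° ✓; |DK| = 28.50 ✓; ∠(DK, KN) = 90.00° ✓; |KN| = 26.60 ✓; ∠(KN, NF) = 82.00° ✗; |NF| = 23.20 ✓.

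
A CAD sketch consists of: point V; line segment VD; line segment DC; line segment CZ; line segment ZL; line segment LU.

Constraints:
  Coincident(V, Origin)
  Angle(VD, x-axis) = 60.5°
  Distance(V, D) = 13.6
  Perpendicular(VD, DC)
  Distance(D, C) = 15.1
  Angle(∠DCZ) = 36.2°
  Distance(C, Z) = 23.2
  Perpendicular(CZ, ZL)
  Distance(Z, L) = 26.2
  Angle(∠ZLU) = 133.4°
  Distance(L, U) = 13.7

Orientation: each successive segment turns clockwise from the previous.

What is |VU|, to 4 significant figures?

38.31

V is at the origin; VD runs at 60.5° with length 13.6, so D = (6.697, 11.84). VD is perpendicular to DC, so DC runs at -29.50°; with |DC| = 15.1, C = (19.84, 4.401). ∠DCZ = 36.2° gives CZ at -173.3° from the x-axis; with |CZ| = 23.2, Z = (-3.202, 1.694). CZ ⟂ ZL, so ZL runs at 96.70°; with |ZL| = 26.2, L = (-6.259, 27.72). ∠ZLU = 133.4° gives LU at 50.10° from the x-axis; with |LU| = 13.7, U = (2.529, 38.23). Then |VU| = |U − V| = 38.31.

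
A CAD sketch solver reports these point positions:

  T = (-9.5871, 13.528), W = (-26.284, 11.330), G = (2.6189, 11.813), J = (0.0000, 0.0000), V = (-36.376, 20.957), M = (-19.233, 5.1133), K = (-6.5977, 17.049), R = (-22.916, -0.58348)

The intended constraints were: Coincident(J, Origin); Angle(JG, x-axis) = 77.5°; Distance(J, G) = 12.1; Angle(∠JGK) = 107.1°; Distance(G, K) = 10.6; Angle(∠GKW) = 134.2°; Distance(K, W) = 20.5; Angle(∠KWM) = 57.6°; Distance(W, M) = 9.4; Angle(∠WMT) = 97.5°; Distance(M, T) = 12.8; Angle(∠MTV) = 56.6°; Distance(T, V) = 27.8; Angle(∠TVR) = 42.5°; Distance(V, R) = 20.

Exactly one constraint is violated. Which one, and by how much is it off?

Distance(V, R) = 20 — off by 5.40.

J = (0.00, 0.00) ✓; JG at 77.50° ✓; |JG| = 12.10 ✓; ∠JGK = 107.1° ✓; |GK| = 10.60 ✓; ∠GKW = 134.2° ✓; |KW| = 20.50 ✓; ∠KWM = 57.60° ✓; |WM| = 9.400 ✓; ∠WMT = 97.50° ✓; |MT| = 12.80 ✓; ∠MTV = 56.60° ✓; |TV| = 27.80 ✓; ∠TVR = 42.50° ✓; |VR| = 25.40 ✗.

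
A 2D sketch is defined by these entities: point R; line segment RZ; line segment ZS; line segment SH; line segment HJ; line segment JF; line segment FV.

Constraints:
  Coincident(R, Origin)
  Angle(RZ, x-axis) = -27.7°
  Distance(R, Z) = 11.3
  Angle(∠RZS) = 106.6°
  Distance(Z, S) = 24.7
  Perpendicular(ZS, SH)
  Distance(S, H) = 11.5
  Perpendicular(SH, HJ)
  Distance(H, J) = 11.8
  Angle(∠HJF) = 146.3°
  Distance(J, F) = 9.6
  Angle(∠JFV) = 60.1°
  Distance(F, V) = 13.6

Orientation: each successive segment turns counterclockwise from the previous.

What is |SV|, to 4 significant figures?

7.606

∠HJF = 146.3° gives JF at -100.6° from the x-axis; with |JF| = 9.6, F = (9.018, 2.575). ∠JFV = 60.1° gives FV at 19.30° from the x-axis; with |FV| = 13.6, V = (21.85, 7.070). Then |SV| = |V − S| = 7.606.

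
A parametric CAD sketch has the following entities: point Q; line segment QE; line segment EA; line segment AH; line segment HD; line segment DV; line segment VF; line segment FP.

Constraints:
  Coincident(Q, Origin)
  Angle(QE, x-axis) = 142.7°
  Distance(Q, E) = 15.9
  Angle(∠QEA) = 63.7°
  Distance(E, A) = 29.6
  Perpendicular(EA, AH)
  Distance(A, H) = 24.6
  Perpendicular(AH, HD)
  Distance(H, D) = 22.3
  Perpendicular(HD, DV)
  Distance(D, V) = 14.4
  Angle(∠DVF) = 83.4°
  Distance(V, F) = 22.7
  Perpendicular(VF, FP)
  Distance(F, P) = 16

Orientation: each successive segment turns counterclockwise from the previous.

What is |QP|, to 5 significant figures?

25.462

∠DVF = 83.4° gives VF at -94.400° from the x-axis; with |VF| = 22.7, F = (-5.7699, -22.110). The perpendicularity gives FP at right angles to VF, so FP runs at -4.4000°; with |FP| = 16.0, P = (10.183, -23.338). Then |QP| = |P − Q| = 25.462.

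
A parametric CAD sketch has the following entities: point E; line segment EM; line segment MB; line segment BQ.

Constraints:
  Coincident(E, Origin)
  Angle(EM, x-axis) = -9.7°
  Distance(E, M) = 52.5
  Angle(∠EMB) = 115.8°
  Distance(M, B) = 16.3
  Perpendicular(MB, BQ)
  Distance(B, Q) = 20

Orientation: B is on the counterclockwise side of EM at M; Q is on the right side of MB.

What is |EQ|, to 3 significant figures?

77.8

∠EMB = 115.8°, so MB runs at -9.7° + (180° − 115.8°) = 54.5° from the x-axis; with |MB| = 16.3, B = M + 16.3·(cos 54.5°, sin 54.5°) = (61.2, 4.42). MB ⟂ BQ; with |BQ| = 20.0 on the right of MB, Q = B + 20.0·(0.814, -0.581) = (77.5, -7.19). Then |EQ| = |Q − E| = 77.8.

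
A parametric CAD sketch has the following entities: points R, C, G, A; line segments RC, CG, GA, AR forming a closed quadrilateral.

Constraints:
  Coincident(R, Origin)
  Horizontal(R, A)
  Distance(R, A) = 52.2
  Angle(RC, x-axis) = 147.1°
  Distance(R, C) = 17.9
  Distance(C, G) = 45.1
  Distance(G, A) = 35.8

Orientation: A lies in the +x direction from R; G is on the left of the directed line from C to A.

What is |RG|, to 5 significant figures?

37.343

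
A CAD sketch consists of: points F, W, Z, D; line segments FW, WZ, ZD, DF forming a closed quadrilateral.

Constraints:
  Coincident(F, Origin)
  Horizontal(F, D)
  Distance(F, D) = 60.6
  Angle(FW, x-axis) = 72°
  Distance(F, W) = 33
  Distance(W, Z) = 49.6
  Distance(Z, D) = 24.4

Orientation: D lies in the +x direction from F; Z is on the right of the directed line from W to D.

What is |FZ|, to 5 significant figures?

39.345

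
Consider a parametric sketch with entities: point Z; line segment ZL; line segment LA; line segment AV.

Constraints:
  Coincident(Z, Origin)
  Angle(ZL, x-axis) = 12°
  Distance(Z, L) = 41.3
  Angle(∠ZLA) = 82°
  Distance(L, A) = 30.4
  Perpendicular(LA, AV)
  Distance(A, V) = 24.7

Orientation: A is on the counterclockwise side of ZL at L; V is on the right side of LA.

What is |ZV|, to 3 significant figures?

70.1

Z is at the origin; ZL runs at 12.0° with length 41.3, so L = 41.3·(cos 12.0°, sin 12.0°) = (40.4, 8.59). ∠ZLA = 82.0°, so LA runs at 12.0° + (180° − 82.0°) = 110° from the x-axis; with |LA| = 30.4, A = L + 30.4·(cos 110°, sin 110°) = (30.0, 37.2). LA ⟂ AV; with |AV| = 24.7 on the right of LA, V = A + 24.7·(0.940, 0.342) = (53.2, 45.6). Then |ZV| = |V − Z| = 70.1.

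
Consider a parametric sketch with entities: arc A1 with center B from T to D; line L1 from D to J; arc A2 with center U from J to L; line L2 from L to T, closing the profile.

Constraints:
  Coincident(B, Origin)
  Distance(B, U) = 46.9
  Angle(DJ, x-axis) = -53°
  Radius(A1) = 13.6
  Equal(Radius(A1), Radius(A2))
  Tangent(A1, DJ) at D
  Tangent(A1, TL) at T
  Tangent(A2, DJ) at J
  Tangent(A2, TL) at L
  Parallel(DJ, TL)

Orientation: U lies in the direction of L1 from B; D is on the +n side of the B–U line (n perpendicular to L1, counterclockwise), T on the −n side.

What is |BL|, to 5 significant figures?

48.832

The slot axis is L1's direction at -53.0°, so u = (cos -53.0°, sin -53.0°) = (0.60182, -0.79864) and n = (−sin -53.0°, cos -53.0°) = (0.79864, 0.60182). B is at the origin and U lies 46.9 along u from B, so U = 46.9·u = (28.225, -37.456). Tangency of A1 to both parallel lines with radius 13.6 puts D and T at B ± 13.6·n: D = (10.861, 8.1847), T = (-10.861, -8.1847). Equal radii place J and L the same way about U: J = U + 13.6·n = (39.087, -29.271), L = U − 13.6·n = (17.364, -45.641). Then |BL| = |L − B| = 48.832.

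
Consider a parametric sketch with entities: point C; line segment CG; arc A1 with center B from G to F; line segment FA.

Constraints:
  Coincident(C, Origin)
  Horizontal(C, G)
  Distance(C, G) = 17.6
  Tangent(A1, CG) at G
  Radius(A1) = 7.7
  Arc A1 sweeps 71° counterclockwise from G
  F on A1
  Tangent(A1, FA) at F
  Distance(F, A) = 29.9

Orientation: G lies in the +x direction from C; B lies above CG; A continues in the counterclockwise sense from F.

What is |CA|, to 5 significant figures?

48.146

On A1, G sits at bearing -90° from B; a 71° counterclockwise sweep puts F at bearing -19°, so F = B + 7.7·(cos -19°, sin -19°) = (24.880, 5.1931). A1 meets FA tangentially, so BF is at right angles to FA, so FA runs along (−sin -19°, cos -19°); with |FA| = 29.9, A = (34.615, 33.464). Then |CA| = |A − C| = 48.146.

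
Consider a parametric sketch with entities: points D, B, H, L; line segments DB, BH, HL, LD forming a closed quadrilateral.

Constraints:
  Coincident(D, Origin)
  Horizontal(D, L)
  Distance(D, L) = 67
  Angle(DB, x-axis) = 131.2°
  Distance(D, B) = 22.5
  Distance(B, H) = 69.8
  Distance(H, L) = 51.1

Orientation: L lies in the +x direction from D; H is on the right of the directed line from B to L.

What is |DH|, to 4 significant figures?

47.30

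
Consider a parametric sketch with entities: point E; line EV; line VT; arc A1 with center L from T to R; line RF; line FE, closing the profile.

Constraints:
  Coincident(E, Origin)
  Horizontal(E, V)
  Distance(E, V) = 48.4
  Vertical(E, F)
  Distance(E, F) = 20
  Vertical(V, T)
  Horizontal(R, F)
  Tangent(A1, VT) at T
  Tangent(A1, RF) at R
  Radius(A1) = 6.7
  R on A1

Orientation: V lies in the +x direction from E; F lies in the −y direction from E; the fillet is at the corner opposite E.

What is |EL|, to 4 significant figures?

43.77

E is at the origin; E and V share the same y with |EV| = 48.4 and V on the +x side, so V = (48.40, 0.000). E and F share the same x with |EF| = 20.0 and F on the −y side, so F = (0.000, -20.00). The virtual corner opposite E is at (48.40, -20.00). The tangent condition forces LT to be normal to VT and since A1 is tangent to RF there, LR ⟂ RF, with radius 6.7, so the center L sits 6.7 in from both sides at L = (41.70, -13.30). Then |EL| = |L − E| = 43.77.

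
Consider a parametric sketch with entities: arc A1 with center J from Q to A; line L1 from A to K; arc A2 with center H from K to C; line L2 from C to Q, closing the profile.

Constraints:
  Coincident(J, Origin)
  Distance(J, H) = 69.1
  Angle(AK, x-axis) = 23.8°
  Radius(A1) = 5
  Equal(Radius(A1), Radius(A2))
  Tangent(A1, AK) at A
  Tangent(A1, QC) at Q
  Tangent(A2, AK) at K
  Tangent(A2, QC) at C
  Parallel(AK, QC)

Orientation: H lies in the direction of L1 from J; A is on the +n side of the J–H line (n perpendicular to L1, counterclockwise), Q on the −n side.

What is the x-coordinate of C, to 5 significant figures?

65.241

The slot axis is L1's direction at 23.8°, so u = (cos 23.8°, sin 23.8°) = (0.91496, 0.40355) and n = (−sin 23.8°, cos 23.8°) = (-0.40355, 0.91496). J is at the origin and H lies 69.1 along u from J, so H = 69.1·u = (63.224, 27.885). Tangency of A1 to both parallel lines with radius 5.0 puts A and Q at J ± 5.0·n: A = (-2.0177, 4.5748), Q = (2.0177, -4.5748). Equal radii place K and C the same way about H: K = H + 5.0·n = (61.206, 32.460), C = H − 5.0·n = (65.241, 23.310). So C.x = 65.241.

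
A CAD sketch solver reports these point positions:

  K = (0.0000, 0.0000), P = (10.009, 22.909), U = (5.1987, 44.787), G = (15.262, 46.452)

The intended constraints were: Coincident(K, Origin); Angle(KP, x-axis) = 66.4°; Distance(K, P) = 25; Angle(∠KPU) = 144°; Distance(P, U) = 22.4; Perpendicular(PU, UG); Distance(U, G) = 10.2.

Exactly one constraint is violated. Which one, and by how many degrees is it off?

Perpendicular(PU, UG) — off by 3.01°.

K = (0.00, 0.00) ✓; KP at 66.40° ✓; |KP| = 25.00 ✓; ∠KPU = 144.0° ✓; |PU| = 22.40 ✓; ∠(PU, UG) = 93.01° ✗; |UG| = 10.20 ✓.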